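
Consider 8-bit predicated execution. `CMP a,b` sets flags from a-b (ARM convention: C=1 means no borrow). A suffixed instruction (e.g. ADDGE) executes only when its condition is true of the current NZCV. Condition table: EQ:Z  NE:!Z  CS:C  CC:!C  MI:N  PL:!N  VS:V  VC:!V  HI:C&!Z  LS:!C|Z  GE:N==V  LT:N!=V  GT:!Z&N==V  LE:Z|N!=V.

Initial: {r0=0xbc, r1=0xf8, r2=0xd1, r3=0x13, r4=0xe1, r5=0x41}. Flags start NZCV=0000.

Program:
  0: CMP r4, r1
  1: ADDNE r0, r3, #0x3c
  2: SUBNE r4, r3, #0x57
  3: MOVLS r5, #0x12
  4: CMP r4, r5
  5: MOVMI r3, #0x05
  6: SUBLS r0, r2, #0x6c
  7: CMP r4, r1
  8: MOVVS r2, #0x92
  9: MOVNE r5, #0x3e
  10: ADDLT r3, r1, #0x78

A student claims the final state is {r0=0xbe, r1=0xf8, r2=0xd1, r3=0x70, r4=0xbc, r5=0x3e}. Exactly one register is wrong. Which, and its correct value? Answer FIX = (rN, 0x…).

FIX = (r0, 0x4f)

0: ✓ CMP  NZCV=1000
1: ✓ ADDNE  r0←0x4f
2: ✓ SUBNE  r4←0xbc
3: ✓ MOVLS  r5←0x12
4: ✓ CMP  NZCV=1010
5: ✓ MOVMI  r3←0x05
6: · SUBLS
7: ✓ CMP  NZCV=1000
8: · MOVVS
9: ✓ MOVNE  r5←0x3e
10: ✓ ADDLT  r3←0x70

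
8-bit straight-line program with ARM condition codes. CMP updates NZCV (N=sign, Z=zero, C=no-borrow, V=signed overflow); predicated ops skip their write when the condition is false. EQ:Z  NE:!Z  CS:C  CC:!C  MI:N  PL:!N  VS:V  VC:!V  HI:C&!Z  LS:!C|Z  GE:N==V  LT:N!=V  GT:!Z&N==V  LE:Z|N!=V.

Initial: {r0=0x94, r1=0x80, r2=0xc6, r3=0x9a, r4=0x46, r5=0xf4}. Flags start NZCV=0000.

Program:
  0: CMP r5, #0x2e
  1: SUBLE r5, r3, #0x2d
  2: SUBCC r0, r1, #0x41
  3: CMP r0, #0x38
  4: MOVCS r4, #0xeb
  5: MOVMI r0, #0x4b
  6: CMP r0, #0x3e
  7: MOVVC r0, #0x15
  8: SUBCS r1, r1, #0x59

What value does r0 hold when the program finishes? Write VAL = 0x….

VAL = 0x94

0: ✓ CMP  NZCV=1010
1: ✓ SUBLE  r5←0x6d
2: · SUBCC
3: ✓ CMP  NZCV=0011
4: ✓ MOVCS  r4←0xeb
5: · MOVMI
6: ✓ CMP  NZCV=0011
7: · MOVVC
8: ✓ SUBCS  r1←0x27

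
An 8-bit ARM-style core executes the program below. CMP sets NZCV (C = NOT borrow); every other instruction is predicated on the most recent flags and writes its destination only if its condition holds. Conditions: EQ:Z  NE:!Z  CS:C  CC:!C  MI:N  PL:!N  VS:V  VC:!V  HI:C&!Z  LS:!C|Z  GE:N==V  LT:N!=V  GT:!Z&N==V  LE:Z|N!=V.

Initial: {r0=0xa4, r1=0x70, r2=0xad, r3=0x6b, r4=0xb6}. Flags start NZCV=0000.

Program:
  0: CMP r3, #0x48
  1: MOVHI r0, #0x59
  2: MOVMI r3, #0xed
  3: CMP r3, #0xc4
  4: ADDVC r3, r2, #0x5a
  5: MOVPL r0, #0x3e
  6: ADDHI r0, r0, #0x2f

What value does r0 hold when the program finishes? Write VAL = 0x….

VAL = 0x59

0: ✓ CMP  NZCV=0010
1: ✓ MOVHI  r0←0x59
2: · MOVMI
3: ✓ CMP  NZCV=1001
4: · ADDVC
5: · MOVPL
6: · ADDHI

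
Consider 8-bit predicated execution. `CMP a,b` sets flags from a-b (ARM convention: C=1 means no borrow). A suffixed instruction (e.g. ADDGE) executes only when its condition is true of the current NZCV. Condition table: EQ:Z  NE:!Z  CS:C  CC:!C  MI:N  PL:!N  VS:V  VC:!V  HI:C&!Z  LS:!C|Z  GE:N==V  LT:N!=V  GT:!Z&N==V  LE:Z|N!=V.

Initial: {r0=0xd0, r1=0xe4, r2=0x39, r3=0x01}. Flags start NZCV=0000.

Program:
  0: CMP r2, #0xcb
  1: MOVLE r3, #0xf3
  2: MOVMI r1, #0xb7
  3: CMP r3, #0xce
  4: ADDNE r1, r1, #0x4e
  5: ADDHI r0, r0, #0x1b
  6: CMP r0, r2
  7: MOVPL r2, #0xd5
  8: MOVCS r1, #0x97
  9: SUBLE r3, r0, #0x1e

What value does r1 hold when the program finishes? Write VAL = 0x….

VAL = 0x97

[0] flags=0000 → (cmp)
[1] flags=0000 LE?F → skip
[2] flags=0000 MI?F → skip
[3] flags=0000 → (cmp)
[4] flags=0000 NE?T → r1=0x32
[5] flags=0000 HI?F → skip
[6] flags=1010 → (cmp)
[7] flags=1010 PL?F → skip
[8] flags=1010 CS?T → r1=0x97
[9] flags=1010 LE?T → r3=0xb2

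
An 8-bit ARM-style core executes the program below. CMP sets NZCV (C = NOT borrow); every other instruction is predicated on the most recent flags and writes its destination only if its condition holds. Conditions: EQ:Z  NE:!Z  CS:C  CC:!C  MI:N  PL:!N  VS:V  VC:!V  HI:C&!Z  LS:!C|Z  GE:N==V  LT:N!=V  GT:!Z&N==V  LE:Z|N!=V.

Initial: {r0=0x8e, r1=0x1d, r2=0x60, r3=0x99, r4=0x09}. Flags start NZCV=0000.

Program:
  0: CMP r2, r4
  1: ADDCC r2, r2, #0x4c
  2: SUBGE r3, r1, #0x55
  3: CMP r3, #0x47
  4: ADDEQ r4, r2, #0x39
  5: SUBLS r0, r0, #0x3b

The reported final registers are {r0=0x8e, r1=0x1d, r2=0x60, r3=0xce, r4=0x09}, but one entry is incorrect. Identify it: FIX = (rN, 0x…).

[0] flags=0010 → (cmp)
[1] flags=0010 CC?F → skip
[2] flags=0010 GE?T → r3=0xc8
[3] flags=1010 → (cmp)
[4] flags=1010 EQ?F → skip
[5] flags=1010 LS?F → skip

FIX = (r3, 0xc8)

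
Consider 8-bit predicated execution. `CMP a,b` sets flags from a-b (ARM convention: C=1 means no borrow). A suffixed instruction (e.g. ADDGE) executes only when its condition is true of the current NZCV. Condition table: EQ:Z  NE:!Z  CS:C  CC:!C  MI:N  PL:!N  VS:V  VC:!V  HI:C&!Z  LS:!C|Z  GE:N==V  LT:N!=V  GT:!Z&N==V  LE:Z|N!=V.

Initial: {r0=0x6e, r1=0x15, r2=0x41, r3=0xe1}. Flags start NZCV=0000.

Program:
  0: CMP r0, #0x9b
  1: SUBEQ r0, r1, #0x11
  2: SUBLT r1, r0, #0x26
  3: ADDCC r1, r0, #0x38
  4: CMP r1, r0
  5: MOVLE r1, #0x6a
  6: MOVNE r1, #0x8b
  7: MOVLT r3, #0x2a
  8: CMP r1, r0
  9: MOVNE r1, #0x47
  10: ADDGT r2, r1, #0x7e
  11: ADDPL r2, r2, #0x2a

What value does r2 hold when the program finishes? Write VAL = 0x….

[0] flags=1001 → (cmp)
[1] flags=1001 EQ?F → skip
[2] flags=1001 LT?F → skip
[3] flags=1001 CC?T → r1=0xa6
[4] flags=0011 → (cmp)
[5] flags=0011 LE?T → r1=0x6a
[6] flags=0011 NE?T → r1=0x8b
[7] flags=0011 LT?T → r3=0x2a
[8] flags=0011 → (cmp)
[9] flags=0011 NE?T → r1=0x47
[10] flags=0011 GT?F → skip
[11] flags=0011 PL?T → r2=0x6b

VAL = 0x6b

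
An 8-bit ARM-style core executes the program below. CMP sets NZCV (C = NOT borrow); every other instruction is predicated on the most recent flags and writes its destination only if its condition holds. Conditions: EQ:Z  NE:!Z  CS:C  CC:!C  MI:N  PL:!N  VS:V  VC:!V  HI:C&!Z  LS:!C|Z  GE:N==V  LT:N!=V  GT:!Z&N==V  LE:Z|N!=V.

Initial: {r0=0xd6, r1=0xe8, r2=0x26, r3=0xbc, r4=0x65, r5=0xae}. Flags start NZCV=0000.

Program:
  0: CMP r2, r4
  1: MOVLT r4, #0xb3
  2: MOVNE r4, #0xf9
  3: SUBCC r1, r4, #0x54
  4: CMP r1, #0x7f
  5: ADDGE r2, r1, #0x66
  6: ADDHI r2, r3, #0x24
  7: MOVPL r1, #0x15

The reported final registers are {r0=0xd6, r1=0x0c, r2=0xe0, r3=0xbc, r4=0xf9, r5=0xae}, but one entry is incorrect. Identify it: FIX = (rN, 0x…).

0: ✓ CMP  NZCV=1000
1: ✓ MOVLT  r4←0xb3
2: ✓ MOVNE  r4←0xf9
3: ✓ SUBCC  r1←0xa5
4: ✓ CMP  NZCV=0011
5: · ADDGE
6: ✓ ADDHI  r2←0xe0
7: ✓ MOVPL  r1←0x15

FIX = (r1, 0x15)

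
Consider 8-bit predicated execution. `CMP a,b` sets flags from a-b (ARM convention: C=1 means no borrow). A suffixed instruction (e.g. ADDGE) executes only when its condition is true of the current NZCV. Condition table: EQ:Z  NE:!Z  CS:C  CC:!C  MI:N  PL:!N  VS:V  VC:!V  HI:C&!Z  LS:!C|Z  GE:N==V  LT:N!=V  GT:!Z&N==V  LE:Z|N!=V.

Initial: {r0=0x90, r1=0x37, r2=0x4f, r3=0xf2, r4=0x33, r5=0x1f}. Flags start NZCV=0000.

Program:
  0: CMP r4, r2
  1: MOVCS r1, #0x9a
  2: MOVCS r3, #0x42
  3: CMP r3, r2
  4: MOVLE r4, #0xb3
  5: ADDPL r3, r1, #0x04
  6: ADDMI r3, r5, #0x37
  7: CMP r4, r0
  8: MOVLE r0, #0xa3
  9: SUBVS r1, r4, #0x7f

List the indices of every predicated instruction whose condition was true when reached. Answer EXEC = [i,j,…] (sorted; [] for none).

0: ✓ CMP  NZCV=1000
1: · MOVCS
2: · MOVCS
3: ✓ CMP  NZCV=1010
4: ✓ MOVLE  r4←0xb3
5: · ADDPL
6: ✓ ADDMI  r3←0x56
7: ✓ CMP  NZCV=0010
8: · MOVLE
9: · SUBVS

EXEC = [4,6]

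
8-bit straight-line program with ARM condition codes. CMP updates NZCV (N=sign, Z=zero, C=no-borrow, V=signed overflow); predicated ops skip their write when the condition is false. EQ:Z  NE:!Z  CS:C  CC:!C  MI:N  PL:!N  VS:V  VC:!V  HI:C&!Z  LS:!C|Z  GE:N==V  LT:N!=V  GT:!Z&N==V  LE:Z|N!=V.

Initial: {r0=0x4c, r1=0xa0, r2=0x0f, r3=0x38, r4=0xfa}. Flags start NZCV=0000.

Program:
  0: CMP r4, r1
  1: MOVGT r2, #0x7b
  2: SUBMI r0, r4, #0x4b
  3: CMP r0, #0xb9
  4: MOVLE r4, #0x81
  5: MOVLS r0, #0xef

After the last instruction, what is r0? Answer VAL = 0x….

VAL = 0xef

[0] flags=0010 → (cmp)
[1] flags=0010 GT?T → r2=0x7b
[2] flags=0010 MI?F → skip
[3] flags=1001 → (cmp)
[4] flags=1001 LE?F → skip
[5] flags=1001 LS?T → r0=0xef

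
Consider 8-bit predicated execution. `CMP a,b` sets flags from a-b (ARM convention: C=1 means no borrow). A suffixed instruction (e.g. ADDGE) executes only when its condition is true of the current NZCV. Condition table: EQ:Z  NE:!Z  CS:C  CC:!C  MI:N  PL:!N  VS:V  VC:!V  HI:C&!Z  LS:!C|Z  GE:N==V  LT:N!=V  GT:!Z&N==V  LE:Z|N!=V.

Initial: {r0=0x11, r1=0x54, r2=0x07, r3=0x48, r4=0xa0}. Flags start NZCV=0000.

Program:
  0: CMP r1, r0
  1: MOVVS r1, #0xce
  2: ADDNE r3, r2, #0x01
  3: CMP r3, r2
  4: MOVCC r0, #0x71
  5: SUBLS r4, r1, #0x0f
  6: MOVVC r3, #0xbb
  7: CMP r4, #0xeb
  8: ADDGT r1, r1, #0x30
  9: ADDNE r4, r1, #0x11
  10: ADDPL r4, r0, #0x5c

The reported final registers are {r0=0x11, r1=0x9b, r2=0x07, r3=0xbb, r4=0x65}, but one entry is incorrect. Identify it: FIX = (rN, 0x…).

0: ✓ CMP  NZCV=0010
1: · MOVVS
2: ✓ ADDNE  r3←0x08
3: ✓ CMP  NZCV=0010
4: · MOVCC
5: · SUBLS
6: ✓ MOVVC  r3←0xbb
7: ✓ CMP  NZCV=1000
8: · ADDGT
9: ✓ ADDNE  r4←0x65
10: · ADDPL

FIX = (r1, 0x54)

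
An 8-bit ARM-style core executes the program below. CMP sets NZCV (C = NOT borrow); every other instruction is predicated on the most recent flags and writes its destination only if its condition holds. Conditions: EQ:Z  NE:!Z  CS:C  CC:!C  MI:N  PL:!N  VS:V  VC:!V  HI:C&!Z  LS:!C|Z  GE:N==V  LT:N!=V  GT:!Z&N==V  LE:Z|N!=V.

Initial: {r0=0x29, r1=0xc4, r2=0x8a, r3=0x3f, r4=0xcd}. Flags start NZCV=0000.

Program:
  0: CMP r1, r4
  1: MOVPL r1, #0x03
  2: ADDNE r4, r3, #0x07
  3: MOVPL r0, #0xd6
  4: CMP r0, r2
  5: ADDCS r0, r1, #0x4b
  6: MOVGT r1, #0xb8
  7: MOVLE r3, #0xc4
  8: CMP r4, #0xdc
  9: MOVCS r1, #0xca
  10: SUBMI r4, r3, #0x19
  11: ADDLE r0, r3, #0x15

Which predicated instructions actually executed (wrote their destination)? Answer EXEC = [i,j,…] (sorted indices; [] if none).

EXEC = [2,6]

[0] flags=1000 → (cmp)
[1] flags=1000 PL?F → skip
[2] flags=1000 NE?T → r4=0x46
[3] flags=1000 PL?F → skip
[4] flags=1001 → (cmp)
[5] flags=1001 CS?F → skip
[6] flags=1001 GT?T → r1=0xb8
[7] flags=1001 LE?F → skip
[8] flags=0000 → (cmp)
[9] flags=0000 CS?F → skip
[10] flags=0000 MI?F → skip
[11] flags=0000 LE?F → skip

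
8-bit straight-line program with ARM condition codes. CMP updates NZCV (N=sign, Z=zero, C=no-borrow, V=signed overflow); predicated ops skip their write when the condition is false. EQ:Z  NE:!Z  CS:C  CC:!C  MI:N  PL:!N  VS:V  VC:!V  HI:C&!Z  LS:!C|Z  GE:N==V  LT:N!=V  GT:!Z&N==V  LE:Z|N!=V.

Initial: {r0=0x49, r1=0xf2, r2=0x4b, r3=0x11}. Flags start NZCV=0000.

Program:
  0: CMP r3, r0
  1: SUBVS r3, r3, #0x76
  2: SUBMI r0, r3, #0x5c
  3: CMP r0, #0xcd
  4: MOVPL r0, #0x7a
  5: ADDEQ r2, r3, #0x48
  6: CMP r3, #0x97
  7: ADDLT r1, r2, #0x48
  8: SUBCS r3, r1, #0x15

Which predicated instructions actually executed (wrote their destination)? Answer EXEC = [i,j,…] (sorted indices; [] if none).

EXEC = [2]

0: ✓ CMP  NZCV=1000
1: · SUBVS
2: ✓ SUBMI  r0←0xb5
3: ✓ CMP  NZCV=1000
4: · MOVPL
5: · ADDEQ
6: ✓ CMP  NZCV=0000
7: · ADDLT
8: · SUBCS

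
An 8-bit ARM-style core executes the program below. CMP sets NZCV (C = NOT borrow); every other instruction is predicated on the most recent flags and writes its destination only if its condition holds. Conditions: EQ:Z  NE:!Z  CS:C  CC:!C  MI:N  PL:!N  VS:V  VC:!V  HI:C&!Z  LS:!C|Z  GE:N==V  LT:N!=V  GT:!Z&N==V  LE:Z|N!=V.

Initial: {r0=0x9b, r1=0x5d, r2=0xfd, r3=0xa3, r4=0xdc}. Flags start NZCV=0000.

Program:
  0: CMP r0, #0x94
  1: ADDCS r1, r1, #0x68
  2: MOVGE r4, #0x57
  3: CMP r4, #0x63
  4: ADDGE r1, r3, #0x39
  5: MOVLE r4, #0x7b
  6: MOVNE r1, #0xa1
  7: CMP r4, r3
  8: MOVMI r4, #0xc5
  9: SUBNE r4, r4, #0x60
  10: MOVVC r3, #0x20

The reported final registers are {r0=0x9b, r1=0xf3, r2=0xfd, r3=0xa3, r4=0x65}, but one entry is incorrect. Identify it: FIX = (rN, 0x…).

FIX = (r1, 0xa1)

[0] flags=0010 → (cmp)
[1] flags=0010 CS?T → r1=0xc5
[2] flags=0010 GE?T → r4=0x57
[3] flags=1000 → (cmp)
[4] flags=1000 GE?F → skip
[5] flags=1000 LE?T → r4=0x7b
[6] flags=1000 NE?T → r1=0xa1
[7] flags=1001 → (cmp)
[8] flags=1001 MI?T → r4=0xc5
[9] flags=1001 NE?T → r4=0x65
[10] flags=1001 VC?F → skip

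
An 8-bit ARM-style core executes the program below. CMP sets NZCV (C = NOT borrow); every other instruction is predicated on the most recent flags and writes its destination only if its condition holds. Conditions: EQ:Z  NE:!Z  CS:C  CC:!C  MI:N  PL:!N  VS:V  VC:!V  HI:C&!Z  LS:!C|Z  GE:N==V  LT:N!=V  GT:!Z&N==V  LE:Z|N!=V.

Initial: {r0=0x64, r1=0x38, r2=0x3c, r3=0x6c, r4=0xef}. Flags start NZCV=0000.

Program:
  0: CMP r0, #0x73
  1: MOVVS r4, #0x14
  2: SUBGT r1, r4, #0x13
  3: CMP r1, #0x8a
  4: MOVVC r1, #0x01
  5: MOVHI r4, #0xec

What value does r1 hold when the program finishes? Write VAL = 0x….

0: ✓ CMP  NZCV=1000
1: · MOVVS
2: · SUBGT
3: ✓ CMP  NZCV=1001
4: · MOVVC
5: · MOVHI

VAL = 0x38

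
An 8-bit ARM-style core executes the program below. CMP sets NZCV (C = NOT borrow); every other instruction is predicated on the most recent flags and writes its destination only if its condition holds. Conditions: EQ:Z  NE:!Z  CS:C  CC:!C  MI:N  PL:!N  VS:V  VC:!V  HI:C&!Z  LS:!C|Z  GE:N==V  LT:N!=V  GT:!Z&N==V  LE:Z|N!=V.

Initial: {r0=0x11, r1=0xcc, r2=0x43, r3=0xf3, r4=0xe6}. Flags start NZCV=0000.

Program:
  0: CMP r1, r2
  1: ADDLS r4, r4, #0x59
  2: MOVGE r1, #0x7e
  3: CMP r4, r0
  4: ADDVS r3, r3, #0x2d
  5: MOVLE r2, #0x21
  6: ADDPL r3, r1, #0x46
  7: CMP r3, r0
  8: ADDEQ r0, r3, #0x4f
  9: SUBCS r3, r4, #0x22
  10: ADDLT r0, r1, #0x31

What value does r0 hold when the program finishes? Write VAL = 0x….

VAL = 0xfd

0: ✓ CMP  NZCV=1010
1: · ADDLS
2: · MOVGE
3: ✓ CMP  NZCV=1010
4: · ADDVS
5: ✓ MOVLE  r2←0x21
6: · ADDPL
7: ✓ CMP  NZCV=1010
8: · ADDEQ
9: ✓ SUBCS  r3←0xc4
10: ✓ ADDLT  r0←0xfd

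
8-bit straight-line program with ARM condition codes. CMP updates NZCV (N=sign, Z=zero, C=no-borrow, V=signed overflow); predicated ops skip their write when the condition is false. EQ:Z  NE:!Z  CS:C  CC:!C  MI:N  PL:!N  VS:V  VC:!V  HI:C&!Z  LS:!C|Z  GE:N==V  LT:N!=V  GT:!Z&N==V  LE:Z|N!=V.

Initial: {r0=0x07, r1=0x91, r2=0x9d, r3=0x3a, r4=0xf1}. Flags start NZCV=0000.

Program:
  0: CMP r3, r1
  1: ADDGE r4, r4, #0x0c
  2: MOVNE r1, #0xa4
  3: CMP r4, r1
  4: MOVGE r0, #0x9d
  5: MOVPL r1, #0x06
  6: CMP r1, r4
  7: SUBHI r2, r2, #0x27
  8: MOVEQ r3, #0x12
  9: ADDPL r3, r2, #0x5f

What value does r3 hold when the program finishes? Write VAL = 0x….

VAL = 0xfc

0: ✓ CMP  NZCV=1001
1: ✓ ADDGE  r4←0xfd
2: ✓ MOVNE  r1←0xa4
3: ✓ CMP  NZCV=0010
4: ✓ MOVGE  r0←0x9d
5: ✓ MOVPL  r1←0x06
6: ✓ CMP  NZCV=0000
7: · SUBHI
8: · MOVEQ
9: ✓ ADDPL  r3←0xfc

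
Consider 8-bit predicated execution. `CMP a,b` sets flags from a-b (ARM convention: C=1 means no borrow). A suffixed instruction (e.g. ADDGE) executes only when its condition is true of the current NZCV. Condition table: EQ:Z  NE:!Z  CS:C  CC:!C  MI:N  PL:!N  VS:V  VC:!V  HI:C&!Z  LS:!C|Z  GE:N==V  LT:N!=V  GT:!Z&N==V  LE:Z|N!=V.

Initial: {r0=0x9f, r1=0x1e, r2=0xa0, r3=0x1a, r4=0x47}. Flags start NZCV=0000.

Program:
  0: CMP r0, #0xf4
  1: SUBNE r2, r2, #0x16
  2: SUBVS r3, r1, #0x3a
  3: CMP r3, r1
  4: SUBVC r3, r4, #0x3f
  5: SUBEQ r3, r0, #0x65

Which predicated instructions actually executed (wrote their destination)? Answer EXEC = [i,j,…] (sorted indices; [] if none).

[0] flags=1000 → (cmp)
[1] flags=1000 NE?T → r2=0x8a
[2] flags=1000 VS?F → skip
[3] flags=1000 → (cmp)
[4] flags=1000 VC?T → r3=0x08
[5] flags=1000 EQ?F → skip

EXEC = [1,4]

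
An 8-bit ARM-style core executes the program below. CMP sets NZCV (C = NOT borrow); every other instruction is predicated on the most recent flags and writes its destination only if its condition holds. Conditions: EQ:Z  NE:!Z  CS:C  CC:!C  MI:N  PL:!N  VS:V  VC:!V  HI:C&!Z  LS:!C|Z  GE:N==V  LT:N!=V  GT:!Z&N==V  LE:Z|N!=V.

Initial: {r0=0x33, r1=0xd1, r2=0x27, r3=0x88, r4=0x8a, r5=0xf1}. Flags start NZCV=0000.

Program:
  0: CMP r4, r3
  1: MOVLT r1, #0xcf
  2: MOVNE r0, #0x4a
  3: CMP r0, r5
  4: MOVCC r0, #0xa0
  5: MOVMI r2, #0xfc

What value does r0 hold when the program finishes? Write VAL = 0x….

[0] flags=0010 → (cmp)
[1] flags=0010 LT?F → skip
[2] flags=0010 NE?T → r0=0x4a
[3] flags=0000 → (cmp)
[4] flags=0000 CC?T → r0=0xa0
[5] flags=0000 MI?F → skip

VAL = 0xa0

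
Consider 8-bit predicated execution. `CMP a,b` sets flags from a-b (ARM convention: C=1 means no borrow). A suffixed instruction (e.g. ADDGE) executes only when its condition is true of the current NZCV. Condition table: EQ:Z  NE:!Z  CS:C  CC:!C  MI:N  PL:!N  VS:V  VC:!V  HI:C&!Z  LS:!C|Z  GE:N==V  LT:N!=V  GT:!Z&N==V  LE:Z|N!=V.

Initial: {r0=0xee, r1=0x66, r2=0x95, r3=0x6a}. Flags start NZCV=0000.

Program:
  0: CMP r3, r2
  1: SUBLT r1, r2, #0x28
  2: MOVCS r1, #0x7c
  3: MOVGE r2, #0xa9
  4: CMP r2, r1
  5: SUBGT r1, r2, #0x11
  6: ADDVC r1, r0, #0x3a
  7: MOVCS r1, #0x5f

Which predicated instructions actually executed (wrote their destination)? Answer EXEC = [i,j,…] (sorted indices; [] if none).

0: ✓ CMP  NZCV=1001
1: · SUBLT
2: · MOVCS
3: ✓ MOVGE  r2←0xa9
4: ✓ CMP  NZCV=0011
5: · SUBGT
6: · ADDVC
7: ✓ MOVCS  r1←0x5f

EXEC = [3,7]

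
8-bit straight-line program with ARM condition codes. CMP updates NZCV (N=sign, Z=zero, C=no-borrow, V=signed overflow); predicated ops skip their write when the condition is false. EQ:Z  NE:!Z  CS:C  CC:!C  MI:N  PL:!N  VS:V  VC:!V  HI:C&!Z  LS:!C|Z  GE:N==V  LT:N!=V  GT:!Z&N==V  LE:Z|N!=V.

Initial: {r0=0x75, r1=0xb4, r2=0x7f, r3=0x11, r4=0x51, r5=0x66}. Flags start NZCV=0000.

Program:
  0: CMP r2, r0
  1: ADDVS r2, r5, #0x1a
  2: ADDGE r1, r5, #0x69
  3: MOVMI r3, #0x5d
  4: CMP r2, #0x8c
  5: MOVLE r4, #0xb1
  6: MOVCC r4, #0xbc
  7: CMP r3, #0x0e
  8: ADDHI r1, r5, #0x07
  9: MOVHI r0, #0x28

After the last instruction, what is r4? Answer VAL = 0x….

[0] flags=0010 → (cmp)
[1] flags=0010 VS?F → skip
[2] flags=0010 GE?T → r1=0xcf
[3] flags=0010 MI?F → skip
[4] flags=1001 → (cmp)
[5] flags=1001 LE?F → skip
[6] flags=1001 CC?T → r4=0xbc
[7] flags=0010 → (cmp)
[8] flags=0010 HI?T → r1=0x6d
[9] flags=0010 HI?T → r0=0x28

VAL = 0xbc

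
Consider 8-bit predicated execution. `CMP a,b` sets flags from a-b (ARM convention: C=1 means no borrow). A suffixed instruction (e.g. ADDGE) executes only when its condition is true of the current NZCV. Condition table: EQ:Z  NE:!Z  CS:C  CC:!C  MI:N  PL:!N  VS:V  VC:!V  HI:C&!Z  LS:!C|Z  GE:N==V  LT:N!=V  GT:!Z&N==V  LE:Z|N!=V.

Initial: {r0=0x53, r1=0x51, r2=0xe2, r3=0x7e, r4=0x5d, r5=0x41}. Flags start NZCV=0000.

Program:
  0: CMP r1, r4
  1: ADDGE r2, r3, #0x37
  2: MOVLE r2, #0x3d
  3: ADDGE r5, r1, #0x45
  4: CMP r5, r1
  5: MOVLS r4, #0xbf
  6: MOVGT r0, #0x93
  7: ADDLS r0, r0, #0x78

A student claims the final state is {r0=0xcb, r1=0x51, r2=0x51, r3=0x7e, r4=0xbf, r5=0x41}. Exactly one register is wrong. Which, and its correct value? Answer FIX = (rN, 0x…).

FIX = (r2, 0x3d)

[0] flags=1000 → (cmp)
[1] flags=1000 GE?F → skip
[2] flags=1000 LE?T → r2=0x3d
[3] flags=1000 GE?F → skip
[4] flags=1000 → (cmp)
[5] flags=1000 LS?T → r4=0xbf
[6] flags=1000 GT?F → skip
[7] flags=1000 LS?T → r0=0xcb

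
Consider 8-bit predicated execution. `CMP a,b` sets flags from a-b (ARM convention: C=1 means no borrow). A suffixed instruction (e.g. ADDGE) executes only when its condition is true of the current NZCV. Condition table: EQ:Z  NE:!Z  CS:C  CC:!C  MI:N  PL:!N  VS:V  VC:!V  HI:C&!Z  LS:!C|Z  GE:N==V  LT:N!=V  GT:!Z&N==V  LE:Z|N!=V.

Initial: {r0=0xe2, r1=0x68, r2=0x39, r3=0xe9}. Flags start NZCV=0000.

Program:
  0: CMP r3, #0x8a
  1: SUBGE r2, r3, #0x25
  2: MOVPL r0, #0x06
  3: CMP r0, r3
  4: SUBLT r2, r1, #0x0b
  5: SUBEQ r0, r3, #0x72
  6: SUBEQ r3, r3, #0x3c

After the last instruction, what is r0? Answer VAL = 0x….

[0] flags=0010 → (cmp)
[1] flags=0010 GE?T → r2=0xc4
[2] flags=0010 PL?T → r0=0x06
[3] flags=0000 → (cmp)
[4] flags=0000 LT?F → skip
[5] flags=0000 EQ?F → skip
[6] flags=0000 EQ?F → skip

VAL = 0x06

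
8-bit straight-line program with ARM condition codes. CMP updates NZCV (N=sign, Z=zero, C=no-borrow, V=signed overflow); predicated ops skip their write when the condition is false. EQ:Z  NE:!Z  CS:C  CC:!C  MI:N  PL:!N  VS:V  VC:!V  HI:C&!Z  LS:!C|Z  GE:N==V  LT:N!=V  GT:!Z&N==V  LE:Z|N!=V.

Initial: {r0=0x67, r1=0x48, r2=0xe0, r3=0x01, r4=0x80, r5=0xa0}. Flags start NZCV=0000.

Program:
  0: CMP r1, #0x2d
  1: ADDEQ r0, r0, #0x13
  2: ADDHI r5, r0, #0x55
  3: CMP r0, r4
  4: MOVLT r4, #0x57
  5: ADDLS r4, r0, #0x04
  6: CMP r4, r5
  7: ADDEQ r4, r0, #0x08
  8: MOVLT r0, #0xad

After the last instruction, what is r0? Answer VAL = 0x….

VAL = 0x67

0: ✓ CMP  NZCV=0010
1: · ADDEQ
2: ✓ ADDHI  r5←0xbc
3: ✓ CMP  NZCV=1001
4: · MOVLT
5: ✓ ADDLS  r4←0x6b
6: ✓ CMP  NZCV=1001
7: · ADDEQ
8: · MOVLT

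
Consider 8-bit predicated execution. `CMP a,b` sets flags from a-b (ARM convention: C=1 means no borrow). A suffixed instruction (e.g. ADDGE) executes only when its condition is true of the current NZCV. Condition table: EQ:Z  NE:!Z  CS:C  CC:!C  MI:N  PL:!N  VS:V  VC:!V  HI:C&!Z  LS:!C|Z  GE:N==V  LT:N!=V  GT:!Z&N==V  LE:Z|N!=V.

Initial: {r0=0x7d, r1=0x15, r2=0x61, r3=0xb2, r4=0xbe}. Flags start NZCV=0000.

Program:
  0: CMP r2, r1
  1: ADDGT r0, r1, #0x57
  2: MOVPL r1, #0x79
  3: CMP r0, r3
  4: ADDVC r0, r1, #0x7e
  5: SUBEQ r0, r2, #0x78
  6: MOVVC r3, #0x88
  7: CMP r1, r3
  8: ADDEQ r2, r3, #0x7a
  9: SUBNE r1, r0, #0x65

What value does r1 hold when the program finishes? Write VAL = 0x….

VAL = 0x07

0: ✓ CMP  NZCV=0010
1: ✓ ADDGT  r0←0x6c
2: ✓ MOVPL  r1←0x79
3: ✓ CMP  NZCV=1001
4: · ADDVC
5: · SUBEQ
6: · MOVVC
7: ✓ CMP  NZCV=1001
8: · ADDEQ
9: ✓ SUBNE  r1←0x07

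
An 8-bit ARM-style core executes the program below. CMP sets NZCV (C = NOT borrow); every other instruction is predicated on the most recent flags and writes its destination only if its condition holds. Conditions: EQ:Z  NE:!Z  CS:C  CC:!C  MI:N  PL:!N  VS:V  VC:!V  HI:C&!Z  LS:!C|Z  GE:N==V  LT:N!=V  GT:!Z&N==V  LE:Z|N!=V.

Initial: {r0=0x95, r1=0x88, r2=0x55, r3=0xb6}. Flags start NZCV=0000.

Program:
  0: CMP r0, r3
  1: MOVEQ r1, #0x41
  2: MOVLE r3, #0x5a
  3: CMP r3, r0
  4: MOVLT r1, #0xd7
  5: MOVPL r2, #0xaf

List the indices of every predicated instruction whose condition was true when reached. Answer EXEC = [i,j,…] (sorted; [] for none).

0: ✓ CMP  NZCV=1000
1: · MOVEQ
2: ✓ MOVLE  r3←0x5a
3: ✓ CMP  NZCV=1001
4: · MOVLT
5: · MOVPL

EXEC = [2]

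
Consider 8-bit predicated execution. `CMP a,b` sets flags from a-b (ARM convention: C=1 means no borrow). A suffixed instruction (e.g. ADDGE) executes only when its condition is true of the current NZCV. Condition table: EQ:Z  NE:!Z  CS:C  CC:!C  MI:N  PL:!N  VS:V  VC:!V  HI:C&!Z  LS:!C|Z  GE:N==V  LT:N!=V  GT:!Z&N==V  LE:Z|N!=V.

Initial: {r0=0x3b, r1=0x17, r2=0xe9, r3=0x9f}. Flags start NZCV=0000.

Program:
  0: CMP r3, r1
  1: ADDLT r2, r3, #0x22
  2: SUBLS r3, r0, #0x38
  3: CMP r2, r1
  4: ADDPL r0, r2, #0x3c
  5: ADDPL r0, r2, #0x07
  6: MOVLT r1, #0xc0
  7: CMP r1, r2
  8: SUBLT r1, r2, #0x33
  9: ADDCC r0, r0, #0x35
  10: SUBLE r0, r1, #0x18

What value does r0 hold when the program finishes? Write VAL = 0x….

[0] flags=1010 → (cmp)
[1] flags=1010 LT?T → r2=0xc1
[2] flags=1010 LS?F → skip
[3] flags=1010 → (cmp)
[4] flags=1010 PL?F → skip
[5] flags=1010 PL?F → skip
[6] flags=1010 LT?T → r1=0xc0
[7] flags=1000 → (cmp)
[8] flags=1000 LT?T → r1=0x8e
[9] flags=1000 CC?T → r0=0x70
[10] flags=1000 LE?T → r0=0x76

VAL = 0x76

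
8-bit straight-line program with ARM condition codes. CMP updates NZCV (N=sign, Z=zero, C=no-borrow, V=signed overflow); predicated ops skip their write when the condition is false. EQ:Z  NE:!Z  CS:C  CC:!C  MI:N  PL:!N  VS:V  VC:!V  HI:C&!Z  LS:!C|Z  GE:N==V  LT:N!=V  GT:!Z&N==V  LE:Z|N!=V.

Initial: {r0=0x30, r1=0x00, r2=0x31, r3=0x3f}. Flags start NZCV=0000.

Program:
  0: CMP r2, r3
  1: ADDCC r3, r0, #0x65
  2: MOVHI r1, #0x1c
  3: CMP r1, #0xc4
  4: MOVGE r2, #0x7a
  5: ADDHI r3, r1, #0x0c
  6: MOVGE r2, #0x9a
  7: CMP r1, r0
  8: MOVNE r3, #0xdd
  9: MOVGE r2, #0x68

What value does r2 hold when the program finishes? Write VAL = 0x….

VAL = 0x9a

0: ✓ CMP  NZCV=1000
1: ✓ ADDCC  r3←0x95
2: · MOVHI
3: ✓ CMP  NZCV=0000
4: ✓ MOVGE  r2←0x7a
5: · ADDHI
6: ✓ MOVGE  r2←0x9a
7: ✓ CMP  NZCV=1000
8: ✓ MOVNE  r3←0xdd
9: · MOVGE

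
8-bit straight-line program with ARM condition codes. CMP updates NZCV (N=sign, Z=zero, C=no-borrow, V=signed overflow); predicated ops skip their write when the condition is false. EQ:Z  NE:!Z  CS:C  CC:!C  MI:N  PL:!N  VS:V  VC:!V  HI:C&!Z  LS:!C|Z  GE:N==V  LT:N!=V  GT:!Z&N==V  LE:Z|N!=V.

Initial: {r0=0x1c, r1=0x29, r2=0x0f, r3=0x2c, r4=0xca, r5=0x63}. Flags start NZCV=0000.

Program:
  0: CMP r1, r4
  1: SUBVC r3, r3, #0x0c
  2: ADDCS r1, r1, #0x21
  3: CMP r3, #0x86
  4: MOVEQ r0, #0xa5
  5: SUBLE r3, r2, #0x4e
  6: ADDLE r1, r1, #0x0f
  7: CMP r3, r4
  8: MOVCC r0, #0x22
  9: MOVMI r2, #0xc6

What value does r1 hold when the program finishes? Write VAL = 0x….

VAL = 0x29

[0] flags=0000 → (cmp)
[1] flags=0000 VC?T → r3=0x20
[2] flags=0000 CS?F → skip
[3] flags=1001 → (cmp)
[4] flags=1001 EQ?F → skip
[5] flags=1001 LE?F → skip
[6] flags=1001 LE?F → skip
[7] flags=0000 → (cmp)
[8] flags=0000 CC?T → r0=0x22
[9] flags=0000 MI?F → skip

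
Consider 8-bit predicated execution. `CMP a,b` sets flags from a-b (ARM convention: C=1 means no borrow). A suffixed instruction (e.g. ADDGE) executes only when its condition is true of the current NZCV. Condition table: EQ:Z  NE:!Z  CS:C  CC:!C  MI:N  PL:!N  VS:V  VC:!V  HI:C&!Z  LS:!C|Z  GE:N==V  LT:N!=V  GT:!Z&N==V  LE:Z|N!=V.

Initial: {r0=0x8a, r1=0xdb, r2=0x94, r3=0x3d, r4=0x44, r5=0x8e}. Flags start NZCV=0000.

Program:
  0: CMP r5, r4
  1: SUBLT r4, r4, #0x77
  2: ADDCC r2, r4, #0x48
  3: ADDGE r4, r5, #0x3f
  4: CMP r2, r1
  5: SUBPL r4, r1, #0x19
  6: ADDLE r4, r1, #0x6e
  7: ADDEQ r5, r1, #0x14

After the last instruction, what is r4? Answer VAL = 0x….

VAL = 0x49

[0] flags=0011 → (cmp)
[1] flags=0011 LT?T → r4=0xcd
[2] flags=0011 CC?F → skip
[3] flags=0011 GE?F → skip
[4] flags=1000 → (cmp)
[5] flags=1000 PL?F → skip
[6] flags=1000 LE?T → r4=0x49
[7] flags=1000 EQ?F → skip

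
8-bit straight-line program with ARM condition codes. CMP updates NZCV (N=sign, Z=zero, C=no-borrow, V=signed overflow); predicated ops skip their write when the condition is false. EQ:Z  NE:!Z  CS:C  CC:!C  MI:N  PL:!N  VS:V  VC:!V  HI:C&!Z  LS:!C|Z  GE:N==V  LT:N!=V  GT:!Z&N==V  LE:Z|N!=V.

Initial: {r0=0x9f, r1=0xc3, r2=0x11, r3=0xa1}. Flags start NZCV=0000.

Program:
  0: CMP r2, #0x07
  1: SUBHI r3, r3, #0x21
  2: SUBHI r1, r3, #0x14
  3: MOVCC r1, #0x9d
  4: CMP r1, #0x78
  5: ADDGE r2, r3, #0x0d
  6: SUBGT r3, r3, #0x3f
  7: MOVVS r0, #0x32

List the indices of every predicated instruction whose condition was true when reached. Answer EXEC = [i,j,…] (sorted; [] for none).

[0] flags=0010 → (cmp)
[1] flags=0010 HI?T → r3=0x80
[2] flags=0010 HI?T → r1=0x6c
[3] flags=0010 CC?F → skip
[4] flags=1000 → (cmp)
[5] flags=1000 GE?F → skip
[6] flags=1000 GT?F → skip
[7] flags=1000 VS?F → skip

EXEC = [1,2]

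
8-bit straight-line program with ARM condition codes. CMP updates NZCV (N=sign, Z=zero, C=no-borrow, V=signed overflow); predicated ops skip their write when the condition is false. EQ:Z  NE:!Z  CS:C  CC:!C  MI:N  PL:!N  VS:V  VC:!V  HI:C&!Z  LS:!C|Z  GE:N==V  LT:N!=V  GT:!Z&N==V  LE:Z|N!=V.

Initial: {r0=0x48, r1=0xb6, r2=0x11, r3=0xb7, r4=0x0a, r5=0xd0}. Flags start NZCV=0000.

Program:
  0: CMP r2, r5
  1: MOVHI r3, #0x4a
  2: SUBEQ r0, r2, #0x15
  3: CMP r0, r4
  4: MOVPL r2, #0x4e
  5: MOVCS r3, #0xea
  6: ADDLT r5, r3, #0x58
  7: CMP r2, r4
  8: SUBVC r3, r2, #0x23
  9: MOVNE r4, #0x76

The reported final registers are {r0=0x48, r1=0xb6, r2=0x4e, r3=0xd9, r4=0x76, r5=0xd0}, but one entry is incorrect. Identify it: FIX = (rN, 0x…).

FIX = (r3, 0x2b)

0: ✓ CMP  NZCV=0000
1: · MOVHI
2: · SUBEQ
3: ✓ CMP  NZCV=0010
4: ✓ MOVPL  r2←0x4e
5: ✓ MOVCS  r3←0xea
6: · ADDLT
7: ✓ CMP  NZCV=0010
8: ✓ SUBVC  r3←0x2b
9: ✓ MOVNE  r4←0x76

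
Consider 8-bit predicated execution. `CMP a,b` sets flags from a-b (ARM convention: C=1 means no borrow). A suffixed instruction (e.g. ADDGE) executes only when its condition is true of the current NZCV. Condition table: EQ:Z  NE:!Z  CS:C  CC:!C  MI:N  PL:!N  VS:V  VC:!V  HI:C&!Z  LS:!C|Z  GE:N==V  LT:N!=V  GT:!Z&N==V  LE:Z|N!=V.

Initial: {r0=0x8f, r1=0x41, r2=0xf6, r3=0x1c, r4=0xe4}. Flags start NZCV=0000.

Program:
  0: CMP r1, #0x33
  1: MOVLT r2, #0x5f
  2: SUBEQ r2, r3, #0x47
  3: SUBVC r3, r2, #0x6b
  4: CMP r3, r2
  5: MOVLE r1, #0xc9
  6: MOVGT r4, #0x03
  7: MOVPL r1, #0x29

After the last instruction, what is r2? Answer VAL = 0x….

0: ✓ CMP  NZCV=0010
1: · MOVLT
2: · SUBEQ
3: ✓ SUBVC  r3←0x8b
4: ✓ CMP  NZCV=1000
5: ✓ MOVLE  r1←0xc9
6: · MOVGT
7: · MOVPL

VAL = 0xf6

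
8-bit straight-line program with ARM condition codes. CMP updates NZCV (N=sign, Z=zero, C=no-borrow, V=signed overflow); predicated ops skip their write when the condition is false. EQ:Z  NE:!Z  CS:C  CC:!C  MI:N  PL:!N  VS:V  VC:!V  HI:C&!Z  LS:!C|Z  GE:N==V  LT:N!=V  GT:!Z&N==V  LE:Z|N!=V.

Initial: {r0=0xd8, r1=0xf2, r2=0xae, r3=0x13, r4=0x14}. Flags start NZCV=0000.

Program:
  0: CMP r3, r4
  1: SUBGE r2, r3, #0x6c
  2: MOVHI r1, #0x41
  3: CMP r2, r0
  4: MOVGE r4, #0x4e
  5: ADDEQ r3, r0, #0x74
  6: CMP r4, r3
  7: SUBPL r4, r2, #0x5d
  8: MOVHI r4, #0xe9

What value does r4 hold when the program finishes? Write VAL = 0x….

[0] flags=1000 → (cmp)
[1] flags=1000 GE?F → skip
[2] flags=1000 HI?F → skip
[3] flags=1000 → (cmp)
[4] flags=1000 GE?F → skip
[5] flags=1000 EQ?F → skip
[6] flags=0010 → (cmp)
[7] flags=0010 PL?T → r4=0x51
[8] flags=0010 HI?T → r4=0xe9

VAL = 0xe9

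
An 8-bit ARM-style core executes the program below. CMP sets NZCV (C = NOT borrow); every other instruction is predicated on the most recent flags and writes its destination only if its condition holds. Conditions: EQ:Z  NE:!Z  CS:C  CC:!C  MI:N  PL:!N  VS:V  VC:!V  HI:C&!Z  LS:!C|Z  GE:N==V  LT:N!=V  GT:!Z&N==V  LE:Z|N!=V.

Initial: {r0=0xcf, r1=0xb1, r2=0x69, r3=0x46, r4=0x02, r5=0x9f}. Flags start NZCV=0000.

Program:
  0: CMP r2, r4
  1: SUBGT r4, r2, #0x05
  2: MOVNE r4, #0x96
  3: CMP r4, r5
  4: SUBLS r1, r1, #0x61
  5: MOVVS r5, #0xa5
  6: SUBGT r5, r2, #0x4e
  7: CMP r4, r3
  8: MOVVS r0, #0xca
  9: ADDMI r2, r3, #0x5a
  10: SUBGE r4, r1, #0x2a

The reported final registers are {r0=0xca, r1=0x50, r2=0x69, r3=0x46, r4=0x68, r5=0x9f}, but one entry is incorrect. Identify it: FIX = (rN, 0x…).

FIX = (r4, 0x96)

[0] flags=0010 → (cmp)
[1] flags=0010 GT?T → r4=0x64
[2] flags=0010 NE?T → r4=0x96
[3] flags=1000 → (cmp)
[4] flags=1000 LS?T → r1=0x50
[5] flags=1000 VS?F → skip
[6] flags=1000 GT?F → skip
[7] flags=0011 → (cmp)
[8] flags=0011 VS?T → r0=0xca
[9] flags=0011 MI?F → skip
[10] flags=0011 GE?F → skip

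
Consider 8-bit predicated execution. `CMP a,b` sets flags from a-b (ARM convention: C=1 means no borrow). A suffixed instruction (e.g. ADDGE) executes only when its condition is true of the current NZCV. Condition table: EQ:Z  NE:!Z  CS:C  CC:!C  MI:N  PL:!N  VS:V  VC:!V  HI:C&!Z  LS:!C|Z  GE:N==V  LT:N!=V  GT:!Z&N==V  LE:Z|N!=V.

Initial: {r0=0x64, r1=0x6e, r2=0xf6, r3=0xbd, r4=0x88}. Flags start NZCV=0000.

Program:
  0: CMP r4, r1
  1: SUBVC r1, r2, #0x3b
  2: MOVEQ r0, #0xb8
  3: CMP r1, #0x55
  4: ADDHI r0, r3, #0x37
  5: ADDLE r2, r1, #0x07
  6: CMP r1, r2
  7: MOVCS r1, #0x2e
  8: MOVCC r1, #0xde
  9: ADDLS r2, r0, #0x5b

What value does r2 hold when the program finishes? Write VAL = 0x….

[0] flags=0011 → (cmp)
[1] flags=0011 VC?F → skip
[2] flags=0011 EQ?F → skip
[3] flags=0010 → (cmp)
[4] flags=0010 HI?T → r0=0xf4
[5] flags=0010 LE?F → skip
[6] flags=0000 → (cmp)
[7] flags=0000 CS?F → skip
[8] flags=0000 CC?T → r1=0xde
[9] flags=0000 LS?T → r2=0x4f

VAL = 0x4f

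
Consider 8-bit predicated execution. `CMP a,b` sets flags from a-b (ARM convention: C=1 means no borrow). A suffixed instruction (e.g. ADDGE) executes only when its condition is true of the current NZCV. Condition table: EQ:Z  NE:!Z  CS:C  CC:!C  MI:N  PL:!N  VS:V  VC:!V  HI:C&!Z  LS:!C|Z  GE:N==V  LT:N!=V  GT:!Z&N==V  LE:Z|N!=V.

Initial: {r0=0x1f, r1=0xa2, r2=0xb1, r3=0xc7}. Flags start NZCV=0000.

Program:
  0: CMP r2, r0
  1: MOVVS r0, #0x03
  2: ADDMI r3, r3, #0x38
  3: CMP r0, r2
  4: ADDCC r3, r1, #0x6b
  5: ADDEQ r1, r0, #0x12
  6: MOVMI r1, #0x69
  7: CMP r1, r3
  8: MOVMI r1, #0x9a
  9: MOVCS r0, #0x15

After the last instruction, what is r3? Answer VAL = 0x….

0: ✓ CMP  NZCV=1010
1: · MOVVS
2: ✓ ADDMI  r3←0xff
3: ✓ CMP  NZCV=0000
4: ✓ ADDCC  r3←0x0d
5: · ADDEQ
6: · MOVMI
7: ✓ CMP  NZCV=1010
8: ✓ MOVMI  r1←0x9a
9: ✓ MOVCS  r0←0x15

VAL = 0x0d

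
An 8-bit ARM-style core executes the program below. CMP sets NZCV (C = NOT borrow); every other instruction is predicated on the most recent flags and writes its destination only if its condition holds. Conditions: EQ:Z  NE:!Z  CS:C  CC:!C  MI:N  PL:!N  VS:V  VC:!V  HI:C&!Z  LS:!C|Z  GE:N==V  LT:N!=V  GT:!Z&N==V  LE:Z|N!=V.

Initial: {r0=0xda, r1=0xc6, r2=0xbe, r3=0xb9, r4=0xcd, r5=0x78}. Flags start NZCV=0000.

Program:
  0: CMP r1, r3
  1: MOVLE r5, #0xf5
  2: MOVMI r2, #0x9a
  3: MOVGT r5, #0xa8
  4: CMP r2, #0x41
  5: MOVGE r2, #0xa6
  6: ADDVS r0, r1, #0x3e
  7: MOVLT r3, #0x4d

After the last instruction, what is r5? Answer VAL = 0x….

VAL = 0xa8

[0] flags=0010 → (cmp)
[1] flags=0010 LE?F → skip
[2] flags=0010 MI?F → skip
[3] flags=0010 GT?T → r5=0xa8
[4] flags=0011 → (cmp)
[5] flags=0011 GE?F → skip
[6] flags=0011 VS?T → r0=0x04
[7] flags=0011 LT?T → r3=0x4d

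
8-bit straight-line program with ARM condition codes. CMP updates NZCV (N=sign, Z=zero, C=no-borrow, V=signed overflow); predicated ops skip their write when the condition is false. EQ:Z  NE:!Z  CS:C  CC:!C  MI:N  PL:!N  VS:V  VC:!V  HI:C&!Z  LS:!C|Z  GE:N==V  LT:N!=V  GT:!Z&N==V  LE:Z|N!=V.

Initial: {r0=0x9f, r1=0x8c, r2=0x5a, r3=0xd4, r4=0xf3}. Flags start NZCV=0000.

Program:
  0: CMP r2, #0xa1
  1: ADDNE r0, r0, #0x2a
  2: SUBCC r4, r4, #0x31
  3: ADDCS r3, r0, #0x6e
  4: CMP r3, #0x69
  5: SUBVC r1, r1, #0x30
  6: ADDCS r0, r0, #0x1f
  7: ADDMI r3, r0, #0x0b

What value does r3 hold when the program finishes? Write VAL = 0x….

0: ✓ CMP  NZCV=1001
1: ✓ ADDNE  r0←0xc9
2: ✓ SUBCC  r4←0xc2
3: · ADDCS
4: ✓ CMP  NZCV=0011
5: · SUBVC
6: ✓ ADDCS  r0←0xe8
7: · ADDMI

VAL = 0xd4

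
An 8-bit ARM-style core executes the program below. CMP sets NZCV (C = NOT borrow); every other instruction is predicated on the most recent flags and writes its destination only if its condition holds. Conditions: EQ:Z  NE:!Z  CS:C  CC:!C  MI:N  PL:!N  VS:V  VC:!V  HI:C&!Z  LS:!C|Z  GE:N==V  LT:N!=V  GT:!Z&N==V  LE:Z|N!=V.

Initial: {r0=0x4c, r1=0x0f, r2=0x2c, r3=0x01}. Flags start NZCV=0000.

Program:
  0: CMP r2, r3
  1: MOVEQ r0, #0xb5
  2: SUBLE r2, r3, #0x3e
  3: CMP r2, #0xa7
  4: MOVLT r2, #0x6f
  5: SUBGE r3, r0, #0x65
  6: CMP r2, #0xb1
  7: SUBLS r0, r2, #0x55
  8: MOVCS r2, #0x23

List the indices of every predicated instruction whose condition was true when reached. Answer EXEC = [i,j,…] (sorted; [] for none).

EXEC = [5,7]

0: ✓ CMP  NZCV=0010
1: · MOVEQ
2: · SUBLE
3: ✓ CMP  NZCV=1001
4: · MOVLT
5: ✓ SUBGE  r3←0xe7
6: ✓ CMP  NZCV=0000
7: ✓ SUBLS  r0←0xd7
8: · MOVCS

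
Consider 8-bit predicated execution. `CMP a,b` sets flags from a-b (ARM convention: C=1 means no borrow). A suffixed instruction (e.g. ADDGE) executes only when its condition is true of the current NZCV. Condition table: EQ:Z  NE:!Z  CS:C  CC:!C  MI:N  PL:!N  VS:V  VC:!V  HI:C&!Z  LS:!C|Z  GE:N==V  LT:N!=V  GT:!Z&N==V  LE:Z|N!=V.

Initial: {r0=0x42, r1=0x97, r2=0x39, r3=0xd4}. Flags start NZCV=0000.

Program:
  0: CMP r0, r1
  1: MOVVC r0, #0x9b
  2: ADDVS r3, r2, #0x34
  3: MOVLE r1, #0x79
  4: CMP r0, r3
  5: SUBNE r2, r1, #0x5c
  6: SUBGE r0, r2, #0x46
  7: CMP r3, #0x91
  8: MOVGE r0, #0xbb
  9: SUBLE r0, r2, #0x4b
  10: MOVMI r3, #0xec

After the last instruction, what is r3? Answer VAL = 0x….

[0] flags=1001 → (cmp)
[1] flags=1001 VC?F → skip
[2] flags=1001 VS?T → r3=0x6d
[3] flags=1001 LE?F → skip
[4] flags=1000 → (cmp)
[5] flags=1000 NE?T → r2=0x3b
[6] flags=1000 GE?F → skip
[7] flags=1001 → (cmp)
[8] flags=1001 GE?T → r0=0xbb
[9] flags=1001 LE?F → skip
[10] flags=1001 MI?T → r3=0xec

VAL = 0xec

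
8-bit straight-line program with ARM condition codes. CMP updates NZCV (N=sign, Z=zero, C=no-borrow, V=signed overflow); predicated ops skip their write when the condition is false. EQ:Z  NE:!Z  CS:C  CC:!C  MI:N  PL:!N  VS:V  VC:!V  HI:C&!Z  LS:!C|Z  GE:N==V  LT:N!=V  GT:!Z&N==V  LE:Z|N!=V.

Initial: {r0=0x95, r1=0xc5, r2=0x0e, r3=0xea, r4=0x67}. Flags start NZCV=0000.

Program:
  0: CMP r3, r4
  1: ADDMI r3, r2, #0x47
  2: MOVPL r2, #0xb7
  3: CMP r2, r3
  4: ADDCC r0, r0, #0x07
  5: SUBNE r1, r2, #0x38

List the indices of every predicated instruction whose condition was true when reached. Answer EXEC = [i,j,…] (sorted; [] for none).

[0] flags=1010 → (cmp)
[1] flags=1010 MI?T → r3=0x55
[2] flags=1010 PL?F → skip
[3] flags=1000 → (cmp)
[4] flags=1000 CC?T → r0=0x9c
[5] flags=1000 NE?T → r1=0xd6

EXEC = [1,4,5]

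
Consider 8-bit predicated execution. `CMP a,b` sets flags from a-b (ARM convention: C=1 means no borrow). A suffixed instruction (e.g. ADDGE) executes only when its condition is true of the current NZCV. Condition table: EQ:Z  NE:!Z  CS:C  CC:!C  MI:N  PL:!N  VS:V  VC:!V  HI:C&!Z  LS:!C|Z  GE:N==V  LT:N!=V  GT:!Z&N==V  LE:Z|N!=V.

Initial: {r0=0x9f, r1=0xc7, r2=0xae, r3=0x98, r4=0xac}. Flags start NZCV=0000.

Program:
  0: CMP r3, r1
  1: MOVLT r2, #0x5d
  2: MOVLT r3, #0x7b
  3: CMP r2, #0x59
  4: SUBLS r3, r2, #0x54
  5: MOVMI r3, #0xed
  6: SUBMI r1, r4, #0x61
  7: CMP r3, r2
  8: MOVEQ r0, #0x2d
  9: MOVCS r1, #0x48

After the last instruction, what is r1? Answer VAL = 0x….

0: ✓ CMP  NZCV=1000
1: ✓ MOVLT  r2←0x5d
2: ✓ MOVLT  r3←0x7b
3: ✓ CMP  NZCV=0010
4: · SUBLS
5: · MOVMI
6: · SUBMI
7: ✓ CMP  NZCV=0010
8: · MOVEQ
9: ✓ MOVCS  r1←0x48

VAL = 0x48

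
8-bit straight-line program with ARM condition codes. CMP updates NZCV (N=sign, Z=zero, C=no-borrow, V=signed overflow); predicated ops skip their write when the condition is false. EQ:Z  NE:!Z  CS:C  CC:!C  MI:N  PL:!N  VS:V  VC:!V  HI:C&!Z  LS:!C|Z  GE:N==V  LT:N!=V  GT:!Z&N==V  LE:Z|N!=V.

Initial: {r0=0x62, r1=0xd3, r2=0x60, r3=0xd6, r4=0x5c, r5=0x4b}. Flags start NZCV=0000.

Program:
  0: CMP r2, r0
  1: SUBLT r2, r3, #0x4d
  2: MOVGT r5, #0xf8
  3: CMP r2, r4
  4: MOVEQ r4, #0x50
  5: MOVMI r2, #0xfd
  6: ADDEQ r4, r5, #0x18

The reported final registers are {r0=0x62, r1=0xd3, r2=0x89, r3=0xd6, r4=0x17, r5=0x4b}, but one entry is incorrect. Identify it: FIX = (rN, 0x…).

FIX = (r4, 0x5c)

0: ✓ CMP  NZCV=1000
1: ✓ SUBLT  r2←0x89
2: · MOVGT
3: ✓ CMP  NZCV=0011
4: · MOVEQ
5: · MOVMI
6: · ADDEQ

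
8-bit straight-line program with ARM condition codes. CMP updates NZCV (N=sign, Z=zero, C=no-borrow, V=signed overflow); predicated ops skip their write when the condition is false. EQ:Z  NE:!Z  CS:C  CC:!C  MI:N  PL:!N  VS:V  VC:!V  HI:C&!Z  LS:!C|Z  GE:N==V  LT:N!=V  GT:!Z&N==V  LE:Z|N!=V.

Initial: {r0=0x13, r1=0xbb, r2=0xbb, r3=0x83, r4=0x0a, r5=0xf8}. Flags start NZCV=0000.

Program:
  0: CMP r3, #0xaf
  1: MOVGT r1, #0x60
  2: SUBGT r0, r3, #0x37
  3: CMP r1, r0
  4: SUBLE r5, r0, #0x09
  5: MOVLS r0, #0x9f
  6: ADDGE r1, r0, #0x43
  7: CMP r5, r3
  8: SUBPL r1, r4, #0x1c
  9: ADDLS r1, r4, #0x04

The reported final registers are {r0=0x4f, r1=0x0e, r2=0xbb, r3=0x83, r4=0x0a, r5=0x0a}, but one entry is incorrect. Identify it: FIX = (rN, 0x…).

FIX = (r0, 0x13)

[0] flags=1000 → (cmp)
[1] flags=1000 GT?F → skip
[2] flags=1000 GT?F → skip
[3] flags=1010 → (cmp)
[4] flags=1010 LE?T → r5=0x0a
[5] flags=1010 LS?F → skip
[6] flags=1010 GE?F → skip
[7] flags=1001 → (cmp)
[8] flags=1001 PL?F → skip
[9] flags=1001 LS?T → r1=0x0e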